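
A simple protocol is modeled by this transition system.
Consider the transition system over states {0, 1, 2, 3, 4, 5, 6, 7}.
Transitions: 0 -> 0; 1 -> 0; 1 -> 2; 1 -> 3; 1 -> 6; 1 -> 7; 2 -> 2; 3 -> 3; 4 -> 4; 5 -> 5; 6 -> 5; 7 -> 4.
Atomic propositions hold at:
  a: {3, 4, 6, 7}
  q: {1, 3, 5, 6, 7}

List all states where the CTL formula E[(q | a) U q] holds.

Sat(q | a) = {1, 3, 4, 5, 6, 7}
E[(q | a) U q]: least fixpoint, start Z0 = Sat(q) = {1, 3, 5, 6, 7}, add states in Sat(q | a) with some successor in Z. Already a fixed point.
Sat(E[(q | a) U q]) = {1, 3, 5, 6, 7}

{1, 3, 5, 6, 7}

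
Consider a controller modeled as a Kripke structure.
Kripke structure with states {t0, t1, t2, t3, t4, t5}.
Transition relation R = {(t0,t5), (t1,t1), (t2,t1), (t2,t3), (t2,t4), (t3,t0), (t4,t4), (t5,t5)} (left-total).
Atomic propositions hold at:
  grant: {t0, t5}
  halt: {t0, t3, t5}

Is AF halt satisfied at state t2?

AF halt: least fixpoint, start Z0 = {t0, t3, t5}, add states with every successor in Z. Already a fixed point.
Sat(AF halt) = {t0, t3, t5}
t2 ∉ Sat(AF halt) = {t0, t3, t5}, so the formula does not hold at t2.

No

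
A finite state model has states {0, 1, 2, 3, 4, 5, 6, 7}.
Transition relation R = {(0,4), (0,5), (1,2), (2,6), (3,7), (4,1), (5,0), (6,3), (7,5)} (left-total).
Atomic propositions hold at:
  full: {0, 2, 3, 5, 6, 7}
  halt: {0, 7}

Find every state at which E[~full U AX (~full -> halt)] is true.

Sat(~full) = {1, 4}
Sat(~full -> halt) = {0, 2, 3, 5, 6, 7}
Sat(AX (~full -> halt)) = {s : every successor in {0, 2, 3, 5, 6, 7}} = {1, 2, 3, 5, 6, 7}
E[~full U AX (~full -> halt)]: least fixpoint, start Z0 = Sat(AX (~full -> halt)) = {1, 2, 3, 5, 6, 7}, add states in Sat(~full) with some successor in Z. Z1 = {1, 2, 3, 4, 5, 6, 7}; fixed.
Sat(E[~full U AX (~full -> halt)]) = {1, 2, 3, 4, 5, 6, 7}

{1, 2, 3, 4, 5, 6, 7}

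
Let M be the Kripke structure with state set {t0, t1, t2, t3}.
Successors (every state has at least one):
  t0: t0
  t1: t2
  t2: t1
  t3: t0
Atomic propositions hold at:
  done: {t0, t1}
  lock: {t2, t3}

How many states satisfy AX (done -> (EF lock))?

EF lock: least fixpoint, start Z0 = {t2, t3}, add states with some successor in Z. Z1 = {t1, t2, t3}; fixed.
Sat(EF lock) = {t1, t2, t3}
Sat(done -> (EF lock)) = {t1, t2, t3}
Sat(AX (done -> (EF lock))) = {s : every successor in {t1, t2, t3}} = {t1, t2}
|Sat(AX (done -> (EF lock)))| = |{t1, t2}| = 2.

2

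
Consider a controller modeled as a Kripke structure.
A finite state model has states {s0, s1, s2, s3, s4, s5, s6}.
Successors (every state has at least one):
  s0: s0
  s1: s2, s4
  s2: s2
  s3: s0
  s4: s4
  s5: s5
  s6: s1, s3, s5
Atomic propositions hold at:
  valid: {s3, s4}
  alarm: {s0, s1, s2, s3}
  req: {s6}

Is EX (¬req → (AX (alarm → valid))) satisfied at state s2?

No

Sat(¬req) = {s0, s1, s2, s3, s4, s5}
Sat(alarm → valid) = {s3, s4, s5, s6}
Sat(AX (alarm → valid)) = {s : every successor in {s3, s4, s5, s6}} = {s4, s5}
Sat(¬req → (AX (alarm → valid))) = {s4, s5, s6}
Sat(EX (¬req → (AX (alarm → valid)))) = {s : some successor in {s4, s5, s6}} = {s1, s4, s5, s6}
s2 ∉ Sat(EX (¬req → (AX (alarm → valid)))) = {s1, s4, s5, s6}, so the formula does not hold at s2.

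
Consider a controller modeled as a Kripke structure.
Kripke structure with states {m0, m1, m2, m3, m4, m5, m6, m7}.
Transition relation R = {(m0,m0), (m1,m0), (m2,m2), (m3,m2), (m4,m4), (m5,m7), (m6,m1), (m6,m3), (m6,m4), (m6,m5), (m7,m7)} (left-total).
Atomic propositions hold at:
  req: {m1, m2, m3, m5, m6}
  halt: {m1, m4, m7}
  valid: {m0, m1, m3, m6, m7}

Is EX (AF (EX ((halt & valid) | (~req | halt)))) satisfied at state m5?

Sat(halt & valid) = {m1, m7}
Sat(~req) = {m0, m4, m7}
Sat(~req | halt) = {m0, m1, m4, m7}
Sat((halt & valid) | (~req | halt)) = {m0, m1, m4, m7}
Sat(EX ((halt & valid) | (~req | halt))) = {s : some successor in {m0, m1, m4, m7}} = {m0, m1, m4, m5, m6, m7}
AF (EX ((halt & valid) | (~req | halt))): least fixpoint, start Z0 = {m0, m1, m4, m5, m6, m7}, add states with every successor in Z. Already a fixed point.
Sat(AF (EX ((halt & valid) | (~req | halt)))) = {m0, m1, m4, m5, m6, m7}
Sat(EX (AF (EX ((halt & valid) | (~req | halt))))) = {s : some successor in {m0, m1, m4, m5, m6, m7}} = {m0, m1, m4, m5, m6, m7}
m5 ∈ Sat(EX (AF (EX ((halt & valid) | (~req | halt))))) = {m0, m1, m4, m5, m6, m7}, so the formula holds at m5.

Yes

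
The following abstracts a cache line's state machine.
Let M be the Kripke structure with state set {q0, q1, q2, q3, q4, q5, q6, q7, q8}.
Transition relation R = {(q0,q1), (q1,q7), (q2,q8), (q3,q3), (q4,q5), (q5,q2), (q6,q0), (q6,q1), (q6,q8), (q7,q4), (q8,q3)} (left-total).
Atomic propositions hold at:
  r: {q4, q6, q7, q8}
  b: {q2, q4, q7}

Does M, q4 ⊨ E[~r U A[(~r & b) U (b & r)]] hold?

Sat(~r) = {q0, q1, q2, q3, q5}
Sat(~r & b) = {q2}
Sat(b & r) = {q4, q7}
A[(~r & b) U (b & r)]: least fixpoint, start Z0 = Sat((b & r)) = {q4, q7}, add states in Sat(~r & b) with every successor in Z. Already a fixed point.
Sat(A[(~r & b) U (b & r)]) = {q4, q7}
E[~r U A[(~r & b) U (b & r)]]: least fixpoint, start Z0 = Sat(A[(~r & b) U (b & r)]) = {q4, q7}, add states in Sat(~r) with some successor in Z. Z1 = {q1, q4, q7}; Z2 = {q0, q1, q4, q7}; fixed.
Sat(E[~r U A[(~r & b) U (b & r)]]) = {q0, q1, q4, q7}
q4 ∈ Sat(E[~r U A[(~r & b) U (b & r)]]) = {q0, q1, q4, q7}, so the formula holds at q4.

Yes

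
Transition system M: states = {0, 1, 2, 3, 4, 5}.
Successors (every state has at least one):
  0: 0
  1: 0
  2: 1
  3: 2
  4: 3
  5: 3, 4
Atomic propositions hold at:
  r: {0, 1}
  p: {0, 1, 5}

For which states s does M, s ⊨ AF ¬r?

Sat(¬r) = {2, 3, 4, 5}
AF ¬r: least fixpoint, start Z0 = {2, 3, 4, 5}, add states with every successor in Z. Already a fixed point.
Sat(AF ¬r) = {2, 3, 4, 5}

{2, 3, 4, 5}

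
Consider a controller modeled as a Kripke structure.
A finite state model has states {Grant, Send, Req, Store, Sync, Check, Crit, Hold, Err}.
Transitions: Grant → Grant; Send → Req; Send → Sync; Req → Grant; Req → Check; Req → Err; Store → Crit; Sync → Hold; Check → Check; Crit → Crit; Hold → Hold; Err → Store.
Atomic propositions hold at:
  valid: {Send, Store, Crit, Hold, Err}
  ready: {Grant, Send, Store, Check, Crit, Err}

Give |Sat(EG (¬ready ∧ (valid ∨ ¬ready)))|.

2

Sat(¬ready) = {Req, Sync, Hold}
Sat(valid ∨ ¬ready) = {Send, Req, Store, Sync, Crit, Hold, Err}
Sat(¬ready ∧ (valid ∨ ¬ready)) = {Req, Sync, Hold}
EG (¬ready ∧ (valid ∨ ¬ready)): greatest fixpoint, start Z0 = {Req, Sync, Hold}, keep only states in Sat with some successor in Z. Z1 = {Sync, Hold}; fixed.
Sat(EG (¬ready ∧ (valid ∨ ¬ready))) = {Sync, Hold}
|Sat(EG (¬ready ∧ (valid ∨ ¬ready)))| = |{Sync, Hold}| = 2.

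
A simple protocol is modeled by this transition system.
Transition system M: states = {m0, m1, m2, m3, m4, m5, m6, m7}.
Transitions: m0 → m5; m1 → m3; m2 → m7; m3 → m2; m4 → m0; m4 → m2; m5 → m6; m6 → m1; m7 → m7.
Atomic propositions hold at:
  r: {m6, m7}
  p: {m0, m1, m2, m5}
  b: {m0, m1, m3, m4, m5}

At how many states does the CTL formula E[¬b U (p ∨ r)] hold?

Sat(¬b) = {m2, m6, m7}
Sat(p ∨ r) = {m0, m1, m2, m5, m6, m7}
E[¬b U (p ∨ r)]: least fixpoint, start Z0 = Sat((p ∨ r)) = {m0, m1, m2, m5, m6, m7}, add states in Sat(¬b) with some successor in Z. Already a fixed point.
Sat(E[¬b U (p ∨ r)]) = {m0, m1, m2, m5, m6, m7}
|Sat(E[¬b U (p ∨ r)])| = |{m0, m1, m2, m5, m6, m7}| = 6.

6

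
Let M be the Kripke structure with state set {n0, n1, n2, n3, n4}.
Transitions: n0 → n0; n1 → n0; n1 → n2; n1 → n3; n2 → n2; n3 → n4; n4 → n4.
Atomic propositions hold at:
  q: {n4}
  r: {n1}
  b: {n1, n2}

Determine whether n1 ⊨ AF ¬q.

Sat(¬q) = {n0, n1, n2, n3}
AF ¬q: least fixpoint, start Z0 = {n0, n1, n2, n3}, add states with every successor in Z. Already a fixed point.
Sat(AF ¬q) = {n0, n1, n2, n3}
n1 ∈ Sat(AF ¬q) = {n0, n1, n2, n3}, so the formula holds at n1.

Yes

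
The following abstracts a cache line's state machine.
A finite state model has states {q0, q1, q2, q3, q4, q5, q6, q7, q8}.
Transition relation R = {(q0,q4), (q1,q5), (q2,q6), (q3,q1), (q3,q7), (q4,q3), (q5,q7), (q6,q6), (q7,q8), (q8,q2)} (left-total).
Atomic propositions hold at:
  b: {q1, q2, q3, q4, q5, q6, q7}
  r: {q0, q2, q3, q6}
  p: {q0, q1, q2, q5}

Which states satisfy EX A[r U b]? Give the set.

A[r U b]: least fixpoint, start Z0 = Sat(b) = {q1, q2, q3, q4, q5, q6, q7}, add states in Sat(r) with every successor in Z. Z1 = {q0, q1, q2, q3, q4, q5, q6, q7}; fixed.
Sat(A[r U b]) = {q0, q1, q2, q3, q4, q5, q6, q7}
Sat(EX A[r U b]) = {s : some successor in {q0, q1, q2, q3, q4, q5, q6, q7}} = {q0, q1, q2, q3, q4, q5, q6, q8}

{q0, q1, q2, q3, q4, q5, q6, q8}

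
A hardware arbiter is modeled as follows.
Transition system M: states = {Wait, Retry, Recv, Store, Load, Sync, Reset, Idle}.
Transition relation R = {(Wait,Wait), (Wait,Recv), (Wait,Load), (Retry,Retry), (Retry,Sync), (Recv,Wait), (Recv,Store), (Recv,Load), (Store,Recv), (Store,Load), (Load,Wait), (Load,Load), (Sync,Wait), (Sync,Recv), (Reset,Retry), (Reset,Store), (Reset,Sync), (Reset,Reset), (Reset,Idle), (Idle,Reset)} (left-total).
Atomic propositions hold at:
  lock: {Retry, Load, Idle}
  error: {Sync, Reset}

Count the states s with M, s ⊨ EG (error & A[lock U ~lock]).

Sat(~lock) = {Wait, Recv, Store, Sync, Reset}
A[lock U ~lock]: least fixpoint, start Z0 = Sat(~lock) = {Wait, Recv, Store, Sync, Reset}, add states in Sat(lock) with every successor in Z. Z1 = {Wait, Recv, Store, Sync, Reset, Idle}; fixed.
Sat(A[lock U ~lock]) = {Wait, Recv, Store, Sync, Reset, Idle}
Sat(error & A[lock U ~lock]) = {Sync, Reset}
EG (error & A[lock U ~lock]): greatest fixpoint, start Z0 = {Sync, Reset}, keep only states in Sat with some successor in Z. Z1 = {Reset}; fixed.
Sat(EG (error & A[lock U ~lock])) = {Reset}
|Sat(EG (error & A[lock U ~lock]))| = |{Reset}| = 1.

1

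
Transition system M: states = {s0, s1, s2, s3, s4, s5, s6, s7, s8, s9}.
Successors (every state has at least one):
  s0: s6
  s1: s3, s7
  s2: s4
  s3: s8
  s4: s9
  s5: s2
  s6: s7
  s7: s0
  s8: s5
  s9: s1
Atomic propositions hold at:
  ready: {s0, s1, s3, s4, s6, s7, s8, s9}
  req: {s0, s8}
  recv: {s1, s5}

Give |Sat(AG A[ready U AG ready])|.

3

AG ready: greatest fixpoint, start Z0 = {s0, s1, s3, s4, s6, s7, s8, s9}, keep only states in Sat with every successor in Z. Z1 = {s0, s1, s3, s4, s6, s7, s9}; Z2 = {s0, s1, s4, s6, s7, s9}; Z3 = {s0, s4, s6, s7, s9}; Z4 = {s0, s4, s6, s7}; Z5 = {s0, s6, s7}; fixed.
Sat(AG ready) = {s0, s6, s7}
A[ready U AG ready]: least fixpoint, start Z0 = Sat(AG ready) = {s0, s6, s7}, add states in Sat(ready) with every successor in Z. Already a fixed point.
Sat(A[ready U AG ready]) = {s0, s6, s7}
AG A[ready U AG ready]: greatest fixpoint, start Z0 = {s0, s6, s7}, keep only states in Sat with every successor in Z. Already a fixed point.
Sat(AG A[ready U AG ready]) = {s0, s6, s7}
|Sat(AG A[ready U AG ready])| = |{s0, s6, s7}| = 3.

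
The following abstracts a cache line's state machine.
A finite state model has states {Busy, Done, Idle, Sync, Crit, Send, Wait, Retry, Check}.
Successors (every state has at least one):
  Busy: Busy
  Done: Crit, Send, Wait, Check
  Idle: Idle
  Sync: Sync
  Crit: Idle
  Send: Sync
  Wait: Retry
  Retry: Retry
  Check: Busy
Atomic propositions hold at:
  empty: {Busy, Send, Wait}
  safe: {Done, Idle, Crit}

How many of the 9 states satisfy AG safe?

2

AG safe: greatest fixpoint, start Z0 = {Done, Idle, Crit}, keep only states in Sat with every successor in Z. Z1 = {Idle, Crit}; fixed.
Sat(AG safe) = {Idle, Crit}
|Sat(AG safe)| = |{Idle, Crit}| = 2.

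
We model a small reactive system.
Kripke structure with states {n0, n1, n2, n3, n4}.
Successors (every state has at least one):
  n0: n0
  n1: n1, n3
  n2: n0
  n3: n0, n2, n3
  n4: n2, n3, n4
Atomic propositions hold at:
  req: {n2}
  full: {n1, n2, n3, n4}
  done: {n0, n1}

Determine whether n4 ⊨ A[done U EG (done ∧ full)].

Sat(done ∧ full) = {n1}
EG (done ∧ full): greatest fixpoint, start Z0 = {n1}, keep only states in Sat with some successor in Z. Already a fixed point.
Sat(EG (done ∧ full)) = {n1}
A[done U EG (done ∧ full)]: least fixpoint, start Z0 = Sat(EG (done ∧ full)) = {n1}, add states in Sat(done) with every successor in Z. Already a fixed point.
Sat(A[done U EG (done ∧ full)]) = {n1}
n4 ∉ Sat(A[done U EG (done ∧ full)]) = {n1}, so the formula does not hold at n4.

No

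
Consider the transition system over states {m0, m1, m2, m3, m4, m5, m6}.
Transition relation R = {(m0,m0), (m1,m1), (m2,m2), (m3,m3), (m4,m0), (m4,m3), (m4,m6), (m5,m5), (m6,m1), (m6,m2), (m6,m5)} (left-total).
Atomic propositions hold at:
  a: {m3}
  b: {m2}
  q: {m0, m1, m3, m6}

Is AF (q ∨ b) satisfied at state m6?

Yes

Sat(q ∨ b) = {m0, m1, m2, m3, m6}
AF (q ∨ b): least fixpoint, start Z0 = {m0, m1, m2, m3, m6}, add states with every successor in Z. Z1 = {m0, m1, m2, m3, m4, m6}; fixed.
Sat(AF (q ∨ b)) = {m0, m1, m2, m3, m4, m6}
m6 ∈ Sat(AF (q ∨ b)) = {m0, m1, m2, m3, m4, m6}, so the formula holds at m6.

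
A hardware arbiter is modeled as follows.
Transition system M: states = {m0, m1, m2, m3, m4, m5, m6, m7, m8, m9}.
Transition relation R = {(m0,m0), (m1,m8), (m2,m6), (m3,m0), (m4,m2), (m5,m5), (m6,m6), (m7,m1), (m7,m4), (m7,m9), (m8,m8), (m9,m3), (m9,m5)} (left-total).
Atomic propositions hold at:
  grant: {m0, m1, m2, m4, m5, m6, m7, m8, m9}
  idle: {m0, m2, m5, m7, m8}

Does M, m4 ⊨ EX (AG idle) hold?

No

AG idle: greatest fixpoint, start Z0 = {m0, m2, m5, m7, m8}, keep only states in Sat with every successor in Z. Z1 = {m0, m5, m8}; fixed.
Sat(AG idle) = {m0, m5, m8}
Sat(EX (AG idle)) = {s : some successor in {m0, m5, m8}} = {m0, m1, m3, m5, m8, m9}
m4 ∉ Sat(EX (AG idle)) = {m0, m1, m3, m5, m8, m9}, so the formula does not hold at m4.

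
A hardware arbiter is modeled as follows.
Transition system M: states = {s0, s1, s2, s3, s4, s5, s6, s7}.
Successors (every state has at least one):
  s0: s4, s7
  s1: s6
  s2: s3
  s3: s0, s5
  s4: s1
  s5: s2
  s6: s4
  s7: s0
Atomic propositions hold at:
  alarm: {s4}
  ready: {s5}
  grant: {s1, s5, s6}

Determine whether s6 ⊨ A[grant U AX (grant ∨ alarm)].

Yes

Sat(grant ∨ alarm) = {s1, s4, s5, s6}
Sat(AX (grant ∨ alarm)) = {s : every successor in {s1, s4, s5, s6}} = {s1, s4, s6}
A[grant U AX (grant ∨ alarm)]: least fixpoint, start Z0 = Sat(AX (grant ∨ alarm)) = {s1, s4, s6}, add states in Sat(grant) with every successor in Z. Already a fixed point.
Sat(A[grant U AX (grant ∨ alarm)]) = {s1, s4, s6}
s6 ∈ Sat(A[grant U AX (grant ∨ alarm)]) = {s1, s4, s6}, so the formula holds at s6.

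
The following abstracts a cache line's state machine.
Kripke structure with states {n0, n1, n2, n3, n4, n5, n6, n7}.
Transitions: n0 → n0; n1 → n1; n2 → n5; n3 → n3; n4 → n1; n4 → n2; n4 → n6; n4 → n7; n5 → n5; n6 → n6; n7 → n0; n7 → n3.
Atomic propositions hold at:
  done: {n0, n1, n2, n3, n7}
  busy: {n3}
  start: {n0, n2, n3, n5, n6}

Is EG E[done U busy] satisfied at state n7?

Yes

E[done U busy]: least fixpoint, start Z0 = Sat(busy) = {n3}, add states in Sat(done) with some successor in Z. Z1 = {n3, n7}; fixed.
Sat(E[done U busy]) = {n3, n7}
EG E[done U busy]: greatest fixpoint, start Z0 = {n3, n7}, keep only states in Sat with some successor in Z. Already a fixed point.
Sat(EG E[done U busy]) = {n3, n7}
n7 ∈ Sat(EG E[done U busy]) = {n3, n7}, so the formula holds at n7.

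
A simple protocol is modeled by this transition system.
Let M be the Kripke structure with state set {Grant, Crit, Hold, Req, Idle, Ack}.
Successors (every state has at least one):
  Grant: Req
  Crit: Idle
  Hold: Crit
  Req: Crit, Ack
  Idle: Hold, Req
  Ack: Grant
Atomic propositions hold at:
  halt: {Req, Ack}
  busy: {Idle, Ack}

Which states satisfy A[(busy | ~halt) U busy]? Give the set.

Sat(~halt) = {Grant, Crit, Hold, Idle}
Sat(busy | ~halt) = {Grant, Crit, Hold, Idle, Ack}
A[(busy | ~halt) U busy]: least fixpoint, start Z0 = Sat(busy) = {Idle, Ack}, add states in Sat(busy | ~halt) with every successor in Z. Z1 = {Crit, Idle, Ack}; Z2 = {Crit, Hold, Idle, Ack}; fixed.
Sat(A[(busy | ~halt) U busy]) = {Crit, Hold, Idle, Ack}

{Crit, Hold, Idle, Ack}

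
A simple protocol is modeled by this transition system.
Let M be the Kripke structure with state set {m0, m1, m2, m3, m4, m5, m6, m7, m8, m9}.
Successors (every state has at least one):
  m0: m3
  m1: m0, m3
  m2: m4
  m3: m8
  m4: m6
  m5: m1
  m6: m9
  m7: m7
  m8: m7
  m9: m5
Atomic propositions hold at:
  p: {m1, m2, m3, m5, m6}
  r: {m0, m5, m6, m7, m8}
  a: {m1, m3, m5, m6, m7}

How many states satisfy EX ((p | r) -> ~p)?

6

Sat(p | r) = {m0, m1, m2, m3, m5, m6, m7, m8}
Sat(~p) = {m0, m4, m7, m8, m9}
Sat((p | r) -> ~p) = {m0, m4, m7, m8, m9}
Sat(EX ((p | r) -> ~p)) = {s : some successor in {m0, m4, m7, m8, m9}} = {m1, m2, m3, m6, m7, m8}
|Sat(EX ((p | r) -> ~p))| = |{m1, m2, m3, m6, m7, m8}| = 6.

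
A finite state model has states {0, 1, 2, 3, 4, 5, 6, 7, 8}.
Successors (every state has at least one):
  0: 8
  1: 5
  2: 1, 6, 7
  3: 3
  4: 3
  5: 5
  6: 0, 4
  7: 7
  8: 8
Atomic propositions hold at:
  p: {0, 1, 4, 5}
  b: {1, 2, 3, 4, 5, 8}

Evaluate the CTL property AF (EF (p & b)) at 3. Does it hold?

No

Sat(p & b) = {1, 4, 5}
EF (p & b): least fixpoint, start Z0 = {1, 4, 5}, add states with some successor in Z. Z1 = {1, 2, 4, 5, 6}; fixed.
Sat(EF (p & b)) = {1, 2, 4, 5, 6}
AF (EF (p & b)): least fixpoint, start Z0 = {1, 2, 4, 5, 6}, add states with every successor in Z. Already a fixed point.
Sat(AF (EF (p & b))) = {1, 2, 4, 5, 6}
3 ∉ Sat(AF (EF (p & b))) = {1, 2, 4, 5, 6}, so the formula does not hold at 3.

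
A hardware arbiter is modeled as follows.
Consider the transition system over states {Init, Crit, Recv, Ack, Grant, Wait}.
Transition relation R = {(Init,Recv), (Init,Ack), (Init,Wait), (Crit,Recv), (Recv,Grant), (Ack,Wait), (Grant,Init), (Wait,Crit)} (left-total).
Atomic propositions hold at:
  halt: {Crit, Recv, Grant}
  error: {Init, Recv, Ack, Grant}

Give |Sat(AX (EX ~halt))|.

Sat(~halt) = {Init, Ack, Wait}
Sat(EX ~halt) = {s : some successor in {Init, Ack, Wait}} = {Init, Ack, Grant}
Sat(AX (EX ~halt)) = {s : every successor in {Init, Ack, Grant}} = {Recv, Grant}
|Sat(AX (EX ~halt))| = |{Recv, Grant}| = 2.

2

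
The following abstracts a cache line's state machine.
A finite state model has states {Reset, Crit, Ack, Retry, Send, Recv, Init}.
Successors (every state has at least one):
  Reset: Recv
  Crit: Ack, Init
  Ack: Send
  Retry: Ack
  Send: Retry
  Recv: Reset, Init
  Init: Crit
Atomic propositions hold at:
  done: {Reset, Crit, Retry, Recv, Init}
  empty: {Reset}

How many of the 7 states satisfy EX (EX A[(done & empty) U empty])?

1

Sat(done & empty) = {Reset}
A[(done & empty) U empty]: least fixpoint, start Z0 = Sat(empty) = {Reset}, add states in Sat(done & empty) with every successor in Z. Already a fixed point.
Sat(A[(done & empty) U empty]) = {Reset}
Sat(EX A[(done & empty) U empty]) = {s : some successor in {Reset}} = {Recv}
Sat(EX (EX A[(done & empty) U empty])) = {s : some successor in {Recv}} = {Reset}
|Sat(EX (EX A[(done & empty) U empty]))| = |{Reset}| = 1.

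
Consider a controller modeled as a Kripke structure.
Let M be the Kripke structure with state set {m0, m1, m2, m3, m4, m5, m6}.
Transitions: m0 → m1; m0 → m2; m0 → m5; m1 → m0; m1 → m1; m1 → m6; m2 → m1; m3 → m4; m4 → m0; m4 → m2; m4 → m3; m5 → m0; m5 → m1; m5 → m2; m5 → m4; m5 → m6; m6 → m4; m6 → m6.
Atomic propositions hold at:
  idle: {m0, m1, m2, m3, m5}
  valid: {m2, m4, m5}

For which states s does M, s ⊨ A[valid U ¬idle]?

{m4, m6}

Sat(¬idle) = {m4, m6}
A[valid U ¬idle]: least fixpoint, start Z0 = Sat(¬idle) = {m4, m6}, add states in Sat(valid) with every successor in Z. Already a fixed point.
Sat(A[valid U ¬idle]) = {m4, m6}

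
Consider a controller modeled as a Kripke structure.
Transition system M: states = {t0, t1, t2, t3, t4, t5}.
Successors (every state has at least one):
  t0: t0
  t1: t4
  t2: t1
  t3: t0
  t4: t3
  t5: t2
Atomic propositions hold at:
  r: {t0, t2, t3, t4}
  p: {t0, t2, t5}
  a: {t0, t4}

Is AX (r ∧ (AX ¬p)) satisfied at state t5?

Yes

Sat(¬p) = {t1, t3, t4}
Sat(AX ¬p) = {s : every successor in {t1, t3, t4}} = {t1, t2, t4}
Sat(r ∧ (AX ¬p)) = {t2, t4}
Sat(AX (r ∧ (AX ¬p))) = {s : every successor in {t2, t4}} = {t1, t5}
t5 ∈ Sat(AX (r ∧ (AX ¬p))) = {t1, t5}, so the formula holds at t5.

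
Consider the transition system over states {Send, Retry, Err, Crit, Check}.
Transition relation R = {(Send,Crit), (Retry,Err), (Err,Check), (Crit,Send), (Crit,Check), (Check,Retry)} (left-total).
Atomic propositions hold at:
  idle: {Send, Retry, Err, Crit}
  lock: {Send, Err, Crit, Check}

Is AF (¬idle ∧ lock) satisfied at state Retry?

Sat(¬idle) = {Check}
Sat(¬idle ∧ lock) = {Check}
AF (¬idle ∧ lock): least fixpoint, start Z0 = {Check}, add states with every successor in Z. Z1 = {Err, Check}; Z2 = {Retry, Err, Check}; fixed.
Sat(AF (¬idle ∧ lock)) = {Retry, Err, Check}
Retry ∈ Sat(AF (¬idle ∧ lock)) = {Retry, Err, Check}, so the formula holds at Retry.

Yes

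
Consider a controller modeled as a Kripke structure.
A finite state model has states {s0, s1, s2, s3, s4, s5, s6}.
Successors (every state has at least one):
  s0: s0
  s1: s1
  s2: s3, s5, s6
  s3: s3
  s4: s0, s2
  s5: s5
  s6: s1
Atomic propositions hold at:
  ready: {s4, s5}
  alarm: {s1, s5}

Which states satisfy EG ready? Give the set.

{s5}

EG ready: greatest fixpoint, start Z0 = {s4, s5}, keep only states in Sat with some successor in Z. Z1 = {s5}; fixed.
Sat(EG ready) = {s5}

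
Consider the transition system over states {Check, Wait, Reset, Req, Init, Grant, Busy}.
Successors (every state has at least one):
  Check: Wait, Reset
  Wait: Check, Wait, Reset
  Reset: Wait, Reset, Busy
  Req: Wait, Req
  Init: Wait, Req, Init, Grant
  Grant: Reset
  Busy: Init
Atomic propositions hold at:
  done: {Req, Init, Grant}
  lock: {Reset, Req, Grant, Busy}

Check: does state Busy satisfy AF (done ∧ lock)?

Sat(done ∧ lock) = {Req, Grant}
AF (done ∧ lock): least fixpoint, start Z0 = {Req, Grant}, add states with every successor in Z. Already a fixed point.
Sat(AF (done ∧ lock)) = {Req, Grant}
Busy ∉ Sat(AF (done ∧ lock)) = {Req, Grant}, so the formula does not hold at Busy.

No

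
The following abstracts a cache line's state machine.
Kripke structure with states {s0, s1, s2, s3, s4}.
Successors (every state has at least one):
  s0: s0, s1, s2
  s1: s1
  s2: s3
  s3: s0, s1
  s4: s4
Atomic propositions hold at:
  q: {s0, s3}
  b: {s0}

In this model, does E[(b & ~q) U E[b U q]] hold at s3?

Yes

Sat(~q) = {s1, s2, s4}
Sat(b & ~q) = ∅
E[b U q]: least fixpoint, start Z0 = Sat(q) = {s0, s3}, add states in Sat(b) with some successor in Z. Already a fixed point.
Sat(E[b U q]) = {s0, s3}
E[(b & ~q) U E[b U q]]: least fixpoint, start Z0 = Sat(E[b U q]) = {s0, s3}, add states in Sat(b & ~q) with some successor in Z. Already a fixed point.
Sat(E[(b & ~q) U E[b U q]]) = {s0, s3}
s3 ∈ Sat(E[(b & ~q) U E[b U q]]) = {s0, s3}, so the formula holds at s3.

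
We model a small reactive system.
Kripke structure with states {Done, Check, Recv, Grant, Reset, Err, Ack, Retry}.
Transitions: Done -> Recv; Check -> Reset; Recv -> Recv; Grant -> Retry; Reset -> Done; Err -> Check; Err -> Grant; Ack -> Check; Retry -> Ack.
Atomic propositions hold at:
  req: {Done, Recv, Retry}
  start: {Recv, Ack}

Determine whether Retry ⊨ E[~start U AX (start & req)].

Sat(~start) = {Done, Check, Grant, Reset, Err, Retry}
Sat(start & req) = {Recv}
Sat(AX (start & req)) = {s : every successor in {Recv}} = {Done, Recv}
E[~start U AX (start & req)]: least fixpoint, start Z0 = Sat(AX (start & req)) = {Done, Recv}, add states in Sat(~start) with some successor in Z. Z1 = {Done, Recv, Reset}; Z2 = {Done, Check, Recv, Reset}; Z3 = {Done, Check, Recv, Reset, Err}; fixed.
Sat(E[~start U AX (start & req)]) = {Done, Check, Recv, Reset, Err}
Retry ∉ Sat(E[~start U AX (start & req)]) = {Done, Check, Recv, Reset, Err}, so the formula does not hold at Retry.

No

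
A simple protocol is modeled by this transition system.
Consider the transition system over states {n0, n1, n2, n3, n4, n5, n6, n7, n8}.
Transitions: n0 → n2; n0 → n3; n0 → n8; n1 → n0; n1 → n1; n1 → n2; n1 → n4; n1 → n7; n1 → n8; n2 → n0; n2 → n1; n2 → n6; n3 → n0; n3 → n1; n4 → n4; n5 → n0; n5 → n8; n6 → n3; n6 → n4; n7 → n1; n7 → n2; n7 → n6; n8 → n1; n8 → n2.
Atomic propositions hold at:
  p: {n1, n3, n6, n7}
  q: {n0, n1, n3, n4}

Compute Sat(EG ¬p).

Sat(¬p) = {n0, n2, n4, n5, n8}
EG ¬p: greatest fixpoint, start Z0 = {n0, n2, n4, n5, n8}, keep only states in Sat with some successor in Z. Already a fixed point.
Sat(EG ¬p) = {n0, n2, n4, n5, n8}

{n0, n2, n4, n5, n8}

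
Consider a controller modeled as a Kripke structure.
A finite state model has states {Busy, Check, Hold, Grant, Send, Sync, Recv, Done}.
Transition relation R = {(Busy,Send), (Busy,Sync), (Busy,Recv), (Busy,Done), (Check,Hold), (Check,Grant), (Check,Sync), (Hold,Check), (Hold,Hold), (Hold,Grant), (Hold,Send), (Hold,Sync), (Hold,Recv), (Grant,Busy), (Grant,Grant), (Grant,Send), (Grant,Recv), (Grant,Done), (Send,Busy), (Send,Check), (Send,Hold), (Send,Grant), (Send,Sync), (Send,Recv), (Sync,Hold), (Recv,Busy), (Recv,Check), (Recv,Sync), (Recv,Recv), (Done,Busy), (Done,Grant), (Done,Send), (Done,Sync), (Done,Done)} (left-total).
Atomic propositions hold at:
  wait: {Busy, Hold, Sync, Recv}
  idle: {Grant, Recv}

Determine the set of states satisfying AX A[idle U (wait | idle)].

{Check, Sync}

Sat(wait | idle) = {Busy, Hold, Grant, Sync, Recv}
A[idle U (wait | idle)]: least fixpoint, start Z0 = Sat((wait | idle)) = {Busy, Hold, Grant, Sync, Recv}, add states in Sat(idle) with every successor in Z. Already a fixed point.
Sat(A[idle U (wait | idle)]) = {Busy, Hold, Grant, Sync, Recv}
Sat(AX A[idle U (wait | idle)]) = {s : every successor in {Busy, Hold, Grant, Sync, Recv}} = {Check, Sync}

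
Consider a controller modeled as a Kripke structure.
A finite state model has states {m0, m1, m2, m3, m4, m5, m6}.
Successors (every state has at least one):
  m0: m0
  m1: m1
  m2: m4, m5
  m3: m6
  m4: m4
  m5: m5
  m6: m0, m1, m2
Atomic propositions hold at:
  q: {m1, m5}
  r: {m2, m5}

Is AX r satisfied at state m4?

Sat(AX r) = {s : every successor in {m2, m5}} = {m5}
m4 ∉ Sat(AX r) = {m5}, so the formula does not hold at m4.

No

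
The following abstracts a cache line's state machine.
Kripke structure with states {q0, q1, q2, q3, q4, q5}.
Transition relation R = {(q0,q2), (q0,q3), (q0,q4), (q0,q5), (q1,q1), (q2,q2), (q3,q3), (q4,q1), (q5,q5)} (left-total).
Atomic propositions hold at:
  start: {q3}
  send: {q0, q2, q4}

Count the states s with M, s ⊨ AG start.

1

AG start: greatest fixpoint, start Z0 = {q3}, keep only states in Sat with every successor in Z. Already a fixed point.
Sat(AG start) = {q3}
|Sat(AG start)| = |{q3}| = 1.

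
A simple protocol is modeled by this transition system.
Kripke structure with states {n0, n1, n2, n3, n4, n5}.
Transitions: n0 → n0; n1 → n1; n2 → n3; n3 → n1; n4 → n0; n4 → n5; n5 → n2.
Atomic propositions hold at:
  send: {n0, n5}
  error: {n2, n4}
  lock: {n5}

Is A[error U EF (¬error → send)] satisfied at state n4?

Sat(¬error) = {n0, n1, n3, n5}
Sat(¬error → send) = {n0, n2, n4, n5}
EF (¬error → send): least fixpoint, start Z0 = {n0, n2, n4, n5}, add states with some successor in Z. Already a fixed point.
Sat(EF (¬error → send)) = {n0, n2, n4, n5}
A[error U EF (¬error → send)]: least fixpoint, start Z0 = Sat(EF (¬error → send)) = {n0, n2, n4, n5}, add states in Sat(error) with every successor in Z. Already a fixed point.
Sat(A[error U EF (¬error → send)]) = {n0, n2, n4, n5}
n4 ∈ Sat(A[error U EF (¬error → send)]) = {n0, n2, n4, n5}, so the formula holds at n4.

Yes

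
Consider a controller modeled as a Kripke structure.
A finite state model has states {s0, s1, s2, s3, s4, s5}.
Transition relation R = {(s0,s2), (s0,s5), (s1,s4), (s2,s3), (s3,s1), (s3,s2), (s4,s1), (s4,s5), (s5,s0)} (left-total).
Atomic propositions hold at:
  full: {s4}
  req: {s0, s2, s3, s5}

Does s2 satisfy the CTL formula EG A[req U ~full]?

Sat(~full) = {s0, s1, s2, s3, s5}
A[req U ~full]: least fixpoint, start Z0 = Sat(~full) = {s0, s1, s2, s3, s5}, add states in Sat(req) with every successor in Z. Already a fixed point.
Sat(A[req U ~full]) = {s0, s1, s2, s3, s5}
EG A[req U ~full]: greatest fixpoint, start Z0 = {s0, s1, s2, s3, s5}, keep only states in Sat with some successor in Z. Z1 = {s0, s2, s3, s5}; fixed.
Sat(EG A[req U ~full]) = {s0, s2, s3, s5}
s2 ∈ Sat(EG A[req U ~full]) = {s0, s2, s3, s5}, so the formula holds at s2.

Yes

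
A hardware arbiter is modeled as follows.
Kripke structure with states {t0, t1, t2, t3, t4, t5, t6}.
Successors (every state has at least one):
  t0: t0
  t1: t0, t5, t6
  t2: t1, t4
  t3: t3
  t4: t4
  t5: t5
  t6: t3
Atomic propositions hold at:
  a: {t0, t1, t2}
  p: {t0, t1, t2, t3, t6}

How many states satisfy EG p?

5

EG p: greatest fixpoint, start Z0 = {t0, t1, t2, t3, t6}, keep only states in Sat with some successor in Z. Already a fixed point.
Sat(EG p) = {t0, t1, t2, t3, t6}
|Sat(EG p)| = |{t0, t1, t2, t3, t6}| = 5.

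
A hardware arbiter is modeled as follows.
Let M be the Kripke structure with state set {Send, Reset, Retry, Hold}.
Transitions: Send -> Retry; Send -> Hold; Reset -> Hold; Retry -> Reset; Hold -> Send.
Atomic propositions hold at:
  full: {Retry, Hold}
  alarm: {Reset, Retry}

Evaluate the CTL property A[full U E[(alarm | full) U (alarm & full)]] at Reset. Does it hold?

No

Sat(alarm | full) = {Reset, Retry, Hold}
Sat(alarm & full) = {Retry}
E[(alarm | full) U (alarm & full)]: least fixpoint, start Z0 = Sat((alarm & full)) = {Retry}, add states in Sat(alarm | full) with some successor in Z. Already a fixed point.
Sat(E[(alarm | full) U (alarm & full)]) = {Retry}
A[full U E[(alarm | full) U (alarm & full)]]: least fixpoint, start Z0 = Sat(E[(alarm | full) U (alarm & full)]) = {Retry}, add states in Sat(full) with every successor in Z. Already a fixed point.
Sat(A[full U E[(alarm | full) U (alarm & full)]]) = {Retry}
Reset ∉ Sat(A[full U E[(alarm | full) U (alarm & full)]]) = {Retry}, so the formula does not hold at Reset.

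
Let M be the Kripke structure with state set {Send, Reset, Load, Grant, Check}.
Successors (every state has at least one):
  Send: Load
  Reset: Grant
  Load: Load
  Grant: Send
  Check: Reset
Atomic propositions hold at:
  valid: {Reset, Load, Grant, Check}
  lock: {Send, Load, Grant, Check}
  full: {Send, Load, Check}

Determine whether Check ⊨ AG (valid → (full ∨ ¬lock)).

Sat(¬lock) = {Reset}
Sat(full ∨ ¬lock) = {Send, Reset, Load, Check}
Sat(valid → (full ∨ ¬lock)) = {Send, Reset, Load, Check}
AG (valid → (full ∨ ¬lock)): greatest fixpoint, start Z0 = {Send, Reset, Load, Check}, keep only states in Sat with every successor in Z. Z1 = {Send, Load, Check}; Z2 = {Send, Load}; fixed.
Sat(AG (valid → (full ∨ ¬lock))) = {Send, Load}
Check ∉ Sat(AG (valid → (full ∨ ¬lock))) = {Send, Load}, so the formula does not hold at Check.

No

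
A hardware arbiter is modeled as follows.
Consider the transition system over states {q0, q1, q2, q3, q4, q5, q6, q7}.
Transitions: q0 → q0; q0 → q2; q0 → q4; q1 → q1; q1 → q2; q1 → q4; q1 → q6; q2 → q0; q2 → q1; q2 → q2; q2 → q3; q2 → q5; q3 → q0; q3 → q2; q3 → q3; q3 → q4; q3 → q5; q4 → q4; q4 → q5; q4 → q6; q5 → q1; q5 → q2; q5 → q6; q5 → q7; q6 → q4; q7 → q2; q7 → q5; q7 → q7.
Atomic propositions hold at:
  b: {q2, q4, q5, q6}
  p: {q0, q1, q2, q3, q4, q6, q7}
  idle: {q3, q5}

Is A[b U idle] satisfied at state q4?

No

A[b U idle]: least fixpoint, start Z0 = Sat(idle) = {q3, q5}, add states in Sat(b) with every successor in Z. Already a fixed point.
Sat(A[b U idle]) = {q3, q5}
q4 ∉ Sat(A[b U idle]) = {q3, q5}, so the formula does not hold at q4.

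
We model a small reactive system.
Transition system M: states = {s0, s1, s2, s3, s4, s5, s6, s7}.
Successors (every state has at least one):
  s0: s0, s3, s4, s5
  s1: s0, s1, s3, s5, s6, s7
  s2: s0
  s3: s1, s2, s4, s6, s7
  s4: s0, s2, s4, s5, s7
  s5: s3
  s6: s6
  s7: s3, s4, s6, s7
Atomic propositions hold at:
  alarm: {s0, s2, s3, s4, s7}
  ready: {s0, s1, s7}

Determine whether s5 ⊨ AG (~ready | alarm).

No

Sat(~ready) = {s2, s3, s4, s5, s6}
Sat(~ready | alarm) = {s0, s2, s3, s4, s5, s6, s7}
AG (~ready | alarm): greatest fixpoint, start Z0 = {s0, s2, s3, s4, s5, s6, s7}, keep only states in Sat with every successor in Z. Z1 = {s0, s2, s4, s5, s6, s7}; Z2 = {s2, s4, s6}; Z3 = {s6}; fixed.
Sat(AG (~ready | alarm)) = {s6}
s5 ∉ Sat(AG (~ready | alarm)) = {s6}, so the formula does not hold at s5.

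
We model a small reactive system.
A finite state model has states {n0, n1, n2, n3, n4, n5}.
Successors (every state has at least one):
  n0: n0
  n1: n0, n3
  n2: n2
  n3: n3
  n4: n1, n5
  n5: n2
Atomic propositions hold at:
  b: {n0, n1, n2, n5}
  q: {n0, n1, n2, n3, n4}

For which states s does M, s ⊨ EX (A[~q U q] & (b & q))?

Sat(~q) = {n5}
A[~q U q]: least fixpoint, start Z0 = Sat(q) = {n0, n1, n2, n3, n4}, add states in Sat(~q) with every successor in Z. Z1 = {n0, n1, n2, n3, n4, n5}; fixed.
Sat(A[~q U q]) = {n0, n1, n2, n3, n4, n5}
Sat(b & q) = {n0, n1, n2}
Sat(A[~q U q] & (b & q)) = {n0, n1, n2}
Sat(EX (A[~q U q] & (b & q))) = {s : some successor in {n0, n1, n2}} = {n0, n1, n2, n4, n5}

{n0, n1, n2, n4, n5}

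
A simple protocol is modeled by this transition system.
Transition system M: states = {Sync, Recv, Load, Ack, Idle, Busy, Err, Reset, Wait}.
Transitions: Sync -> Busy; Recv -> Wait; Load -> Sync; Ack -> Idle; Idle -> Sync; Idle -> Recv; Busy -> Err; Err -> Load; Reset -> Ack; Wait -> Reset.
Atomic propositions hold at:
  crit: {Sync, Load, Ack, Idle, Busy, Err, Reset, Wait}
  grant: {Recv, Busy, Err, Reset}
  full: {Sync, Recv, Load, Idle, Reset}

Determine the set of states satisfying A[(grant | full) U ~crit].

Sat(grant | full) = {Sync, Recv, Load, Idle, Busy, Err, Reset}
Sat(~crit) = {Recv}
A[(grant | full) U ~crit]: least fixpoint, start Z0 = Sat(~crit) = {Recv}, add states in Sat(grant | full) with every successor in Z. Already a fixed point.
Sat(A[(grant | full) U ~crit]) = {Recv}

{Recv}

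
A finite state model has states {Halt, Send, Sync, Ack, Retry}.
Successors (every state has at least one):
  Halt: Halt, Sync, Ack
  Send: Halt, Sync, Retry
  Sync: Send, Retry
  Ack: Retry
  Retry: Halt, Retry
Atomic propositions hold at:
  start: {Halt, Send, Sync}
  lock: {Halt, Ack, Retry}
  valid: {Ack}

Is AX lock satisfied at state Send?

No

Sat(AX lock) = {s : every successor in {Halt, Ack, Retry}} = {Ack, Retry}
Send ∉ Sat(AX lock) = {Ack, Retry}, so the formula does not hold at Send.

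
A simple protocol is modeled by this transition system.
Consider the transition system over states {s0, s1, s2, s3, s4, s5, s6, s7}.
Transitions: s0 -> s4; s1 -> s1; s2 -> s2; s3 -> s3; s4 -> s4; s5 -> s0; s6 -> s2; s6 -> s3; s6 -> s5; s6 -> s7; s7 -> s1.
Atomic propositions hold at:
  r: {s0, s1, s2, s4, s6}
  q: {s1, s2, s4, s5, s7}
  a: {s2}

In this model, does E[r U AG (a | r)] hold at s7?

Sat(a | r) = {s0, s1, s2, s4, s6}
AG (a | r): greatest fixpoint, start Z0 = {s0, s1, s2, s4, s6}, keep only states in Sat with every successor in Z. Z1 = {s0, s1, s2, s4}; fixed.
Sat(AG (a | r)) = {s0, s1, s2, s4}
E[r U AG (a | r)]: least fixpoint, start Z0 = Sat(AG (a | r)) = {s0, s1, s2, s4}, add states in Sat(r) with some successor in Z. Z1 = {s0, s1, s2, s4, s6}; fixed.
Sat(E[r U AG (a | r)]) = {s0, s1, s2, s4, s6}
s7 ∉ Sat(E[r U AG (a | r)]) = {s0, s1, s2, s4, s6}, so the formula does not hold at s7.

No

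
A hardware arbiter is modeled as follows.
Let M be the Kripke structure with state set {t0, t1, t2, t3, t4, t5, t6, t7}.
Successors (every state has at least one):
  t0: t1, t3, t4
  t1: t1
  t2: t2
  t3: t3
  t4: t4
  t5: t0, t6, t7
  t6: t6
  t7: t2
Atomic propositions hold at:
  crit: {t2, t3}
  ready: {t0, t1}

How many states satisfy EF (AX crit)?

5

Sat(AX crit) = {s : every successor in {t2, t3}} = {t2, t3, t7}
EF (AX crit): least fixpoint, start Z0 = {t2, t3, t7}, add states with some successor in Z. Z1 = {t0, t2, t3, t5, t7}; fixed.
Sat(EF (AX crit)) = {t0, t2, t3, t5, t7}
|Sat(EF (AX crit))| = |{t0, t2, t3, t5, t7}| = 5.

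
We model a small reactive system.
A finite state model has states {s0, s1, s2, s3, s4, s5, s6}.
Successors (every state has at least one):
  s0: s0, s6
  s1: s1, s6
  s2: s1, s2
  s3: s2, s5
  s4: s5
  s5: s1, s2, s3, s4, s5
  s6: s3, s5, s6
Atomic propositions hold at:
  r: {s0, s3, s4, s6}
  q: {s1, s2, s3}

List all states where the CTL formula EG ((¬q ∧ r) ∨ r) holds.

Sat(¬q) = {s0, s4, s5, s6}
Sat(¬q ∧ r) = {s0, s4, s6}
Sat((¬q ∧ r) ∨ r) = {s0, s3, s4, s6}
EG ((¬q ∧ r) ∨ r): greatest fixpoint, start Z0 = {s0, s3, s4, s6}, keep only states in Sat with some successor in Z. Z1 = {s0, s6}; fixed.
Sat(EG ((¬q ∧ r) ∨ r)) = {s0, s6}

{s0, s6}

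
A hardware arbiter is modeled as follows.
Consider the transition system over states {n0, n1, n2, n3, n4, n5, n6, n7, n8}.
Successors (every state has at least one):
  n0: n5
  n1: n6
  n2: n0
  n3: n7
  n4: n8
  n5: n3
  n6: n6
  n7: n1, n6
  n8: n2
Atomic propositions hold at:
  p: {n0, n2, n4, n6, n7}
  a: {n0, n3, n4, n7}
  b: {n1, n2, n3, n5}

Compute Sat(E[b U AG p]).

AG p: greatest fixpoint, start Z0 = {n0, n2, n4, n6, n7}, keep only states in Sat with every successor in Z. Z1 = {n2, n6}; Z2 = {n6}; fixed.
Sat(AG p) = {n6}
E[b U AG p]: least fixpoint, start Z0 = Sat(AG p) = {n6}, add states in Sat(b) with some successor in Z. Z1 = {n1, n6}; fixed.
Sat(E[b U AG p]) = {n1, n6}

{n1, n6}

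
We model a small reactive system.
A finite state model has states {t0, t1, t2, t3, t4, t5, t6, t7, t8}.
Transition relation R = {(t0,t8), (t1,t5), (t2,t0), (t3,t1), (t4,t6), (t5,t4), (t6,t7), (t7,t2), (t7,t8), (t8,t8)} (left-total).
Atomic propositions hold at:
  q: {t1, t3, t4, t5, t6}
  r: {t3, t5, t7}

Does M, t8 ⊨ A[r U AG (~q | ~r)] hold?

Yes

Sat(~q) = {t0, t2, t7, t8}
Sat(~r) = {t0, t1, t2, t4, t6, t8}
Sat(~q | ~r) = {t0, t1, t2, t4, t6, t7, t8}
AG (~q | ~r): greatest fixpoint, start Z0 = {t0, t1, t2, t4, t6, t7, t8}, keep only states in Sat with every successor in Z. Z1 = {t0, t2, t4, t6, t7, t8}; fixed.
Sat(AG (~q | ~r)) = {t0, t2, t4, t6, t7, t8}
A[r U AG (~q | ~r)]: least fixpoint, start Z0 = Sat(AG (~q | ~r)) = {t0, t2, t4, t6, t7, t8}, add states in Sat(r) with every successor in Z. Z1 = {t0, t2, t4, t5, t6, t7, t8}; fixed.
Sat(A[r U AG (~q | ~r)]) = {t0, t2, t4, t5, t6, t7, t8}
t8 ∈ Sat(A[r U AG (~q | ~r)]) = {t0, t2, t4, t5, t6, t7, t8}, so the formula holds at t8.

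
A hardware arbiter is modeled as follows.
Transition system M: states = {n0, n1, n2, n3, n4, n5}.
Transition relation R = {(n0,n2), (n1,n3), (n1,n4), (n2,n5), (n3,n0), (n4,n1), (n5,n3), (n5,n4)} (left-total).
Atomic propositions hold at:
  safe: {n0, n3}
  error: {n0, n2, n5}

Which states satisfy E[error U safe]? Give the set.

{n0, n2, n3, n5}

E[error U safe]: least fixpoint, start Z0 = Sat(safe) = {n0, n3}, add states in Sat(error) with some successor in Z. Z1 = {n0, n3, n5}; Z2 = {n0, n2, n3, n5}; fixed.
Sat(E[error U safe]) = {n0, n2, n3, n5}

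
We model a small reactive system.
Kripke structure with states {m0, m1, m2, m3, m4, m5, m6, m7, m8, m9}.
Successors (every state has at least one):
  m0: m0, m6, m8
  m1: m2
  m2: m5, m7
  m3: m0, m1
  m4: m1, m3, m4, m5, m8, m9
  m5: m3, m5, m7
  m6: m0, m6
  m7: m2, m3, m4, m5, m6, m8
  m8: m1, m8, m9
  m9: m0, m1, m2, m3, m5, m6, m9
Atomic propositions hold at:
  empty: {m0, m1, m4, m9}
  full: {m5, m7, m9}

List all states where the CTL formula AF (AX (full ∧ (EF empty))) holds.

{m1, m2}

EF empty: least fixpoint, start Z0 = {m0, m1, m4, m9}, add states with some successor in Z. Z1 = {m0, m1, m3, m4, m6, m7, m8, m9}; Z2 = {m0, m1, m2, m3, m4, m5, m6, m7, m8, m9}; fixed.
Sat(EF empty) = {m0, m1, m2, m3, m4, m5, m6, m7, m8, m9}
Sat(full ∧ (EF empty)) = {m5, m7, m9}
Sat(AX (full ∧ (EF empty))) = {s : every successor in {m5, m7, m9}} = {m2}
AF (AX (full ∧ (EF empty))): least fixpoint, start Z0 = {m2}, add states with every successor in Z. Z1 = {m1, m2}; fixed.
Sat(AF (AX (full ∧ (EF empty)))) = {m1, m2}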